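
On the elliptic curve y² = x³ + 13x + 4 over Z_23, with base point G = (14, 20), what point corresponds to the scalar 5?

Repeated addition: build up to 5G.
2G: tangent at (14, 20): λ = (3·14² + 13)/(2·20) ≡ 3/17. 17⁻¹ ≡ 19 (mod 23), so λ ≡ 3·19 ≡ 11.
  x = λ² - 14 - 14 = 121 - 28 ≡ 1; y = λ·(14 - 1) - 20 ≡ 8. → (1, 8)
3G: (1, 8) + (14, 20). λ = (20 - 8)/(14 - 1) ≡ 12/13 mod 23. 13⁻¹ ≡ 16 (mod 23) since 13·16 = 208 ≡ 1, so λ ≡ 8.
  x = λ² - 1 - 14 = 64 - 15 ≡ 3; y = λ·(1 - 3) - 8 ≡ 22. → (3, 22)
4G: (3, 22) + (14, 20). λ = (20 - 22)/(14 - 3) ≡ 21/11 mod 23. 11⁻¹ ≡ 21 (mod 23), so λ ≡ 4.
  x = λ² - 3 - 14 = 16 - 17 ≡ 22; y = λ·(3 - 22) - 22 ≡ 17. → (22, 17)
5G: (22, 17) + (14, 20). λ = (20 - 17)/(14 - 22) ≡ 3/15 mod 23. 15⁻¹ ≡ 20 (mod 23), so λ ≡ 14.
  x = λ² - 22 - 14 = 196 - 36 ≡ 22; y = λ·(22 - 22) - 17 ≡ 6. → (22, 6)

(22, 6)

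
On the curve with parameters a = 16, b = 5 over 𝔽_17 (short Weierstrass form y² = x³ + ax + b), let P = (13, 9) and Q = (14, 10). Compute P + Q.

(13, 9) + (14, 10). λ = (10 - 9)/(14 - 13) ≡ 1/1 mod 17. 1⁻¹ ≡ 1 (mod 17) since 1·1 = 1 ≡ 1, so λ ≡ 1.
  x = λ² - 13 - 14 = 1 - 27 ≡ 8; y = λ·(13 - 8) - 9 ≡ 13. → (8, 13)

(8, 13)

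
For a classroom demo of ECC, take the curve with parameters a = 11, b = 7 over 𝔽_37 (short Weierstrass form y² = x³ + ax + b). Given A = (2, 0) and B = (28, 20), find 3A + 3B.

First 3A:
Repeated addition: build up to 3A.
2A: (2, 0) + (2, 0): same x and y₁ ≡ -y₂, so the sum is O.
3A: O + (2, 0) = (2, 0) (identity).
3A = (2, 0).
Next 3B:
Repeated addition: build up to 3B.
2B: tangent at (28, 20): λ = (3·28² + 11)/(2·20) ≡ 32/3. 3⁻¹ ≡ 25 (mod 37), so λ ≡ 32·25 ≡ 23.
  x = λ² - 28 - 28 = 529 - 56 ≡ 29; y = λ·(28 - 29) - 20 ≡ 31. → (29, 31)
3B: (29, 31) + (28, 20). λ = (20 - 31)/(28 - 29) ≡ 26/36 mod 37. 36⁻¹ ≡ 36 (mod 37) since 36·36 = 1296 ≡ 1, so λ ≡ 11.
  x = λ² - 29 - 28 = 121 - 57 ≡ 27; y = λ·(29 - 27) - 31 ≡ 28. → (27, 28)
3B = (27, 28).
Finally 3A + 3B:
(2, 0) + (27, 28). λ = (28 - 0)/(27 - 2) ≡ 28/25 mod 37. 25⁻¹ ≡ 3 (mod 37) since 25·3 = 75 ≡ 1, so λ ≡ 10.
  x = λ² - 2 - 27 = 100 - 29 ≡ 34; y = λ·(2 - 34) - 0 ≡ 13. → (34, 13)

(34, 13)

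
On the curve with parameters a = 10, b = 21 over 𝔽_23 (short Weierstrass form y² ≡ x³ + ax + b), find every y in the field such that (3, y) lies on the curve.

x³ + 10x + 21 = 78 ≡ 9 (mod 23).
Square roots of 9 mod 23: 3 and 20 (since 3² = 9 ≡ 9).

3, 20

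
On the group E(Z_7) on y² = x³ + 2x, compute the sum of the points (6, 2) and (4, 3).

(6, 2) + (4, 3). λ = (3 - 2)/(4 - 6) ≡ 1/5 mod 7. 5⁻¹ ≡ 3 (mod 7), so λ ≡ 3.
  x = λ² - 6 - 4 = 9 - 10 ≡ 6; y = λ·(6 - 6) - 2 ≡ 5. → (6, 5)

(6, 5)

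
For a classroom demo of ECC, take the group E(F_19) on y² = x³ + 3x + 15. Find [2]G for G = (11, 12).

(17, 1)

tangent at (11, 12): λ = (3·11² + 3)/(2·12) ≡ 5/5. 5⁻¹ ≡ 4 (mod 19) since 5·4 = 20 ≡ 1, so λ ≡ 5·4 ≡ 1.
  x = λ² - 11 - 11 = 1 - 22 ≡ 17; y = λ·(11 - 17) - 12 ≡ 1. → (17, 1)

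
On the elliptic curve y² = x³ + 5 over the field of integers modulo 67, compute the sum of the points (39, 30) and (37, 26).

(39, 30) + (37, 26). λ = (26 - 30)/(37 - 39) ≡ 63/65 mod 67. 65⁻¹ ≡ 33 (mod 67), so λ ≡ 2.
  x = λ² - 39 - 37 = 4 - 76 ≡ 62; y = λ·(39 - 62) - 30 ≡ 58. → (62, 58)

(62, 58)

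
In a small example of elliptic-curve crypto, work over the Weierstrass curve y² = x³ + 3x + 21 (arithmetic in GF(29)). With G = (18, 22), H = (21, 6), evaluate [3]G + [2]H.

(10, 23)

First 3G:
Repeated addition: build up to 3G.
2G: tangent at (18, 22): λ = (3·18² + 3)/(2·22) ≡ 18/15. 15⁻¹ ≡ 2 (mod 29), so λ ≡ 18·2 ≡ 7.
  x = λ² - 18 - 18 = 49 - 36 ≡ 13; y = λ·(18 - 13) - 22 ≡ 13. → (13, 13)
3G: (13, 13) + (18, 22). λ = (22 - 13)/(18 - 13) ≡ 9/5 mod 29. 5⁻¹ ≡ 6 (mod 29), so λ ≡ 25.
  x = λ² - 13 - 18 = 625 - 31 ≡ 14; y = λ·(13 - 14) - 13 ≡ 20. → (14, 20)
3G = (14, 20).
Next 2H:
Repeated addition: build up to 2H.
2H: tangent at (21, 6): λ = (3·21² + 3)/(2·6) ≡ 21/12. 12⁻¹ ≡ 17 (mod 29), so λ ≡ 21·17 ≡ 9.
  x = λ² - 21 - 21 = 81 - 42 ≡ 10; y = λ·(21 - 10) - 6 ≡ 6. → (10, 6)
2H = (10, 6).
Finally 3G + 2H:
(14, 20) + (10, 6). λ = (6 - 20)/(10 - 14) ≡ 15/25 mod 29. 25⁻¹ ≡ 7 (mod 29) since 25·7 = 175 ≡ 1, so λ ≡ 18.
  x = λ² - 14 - 10 = 324 - 24 ≡ 10; y = λ·(14 - 10) - 20 ≡ 23. → (10, 23)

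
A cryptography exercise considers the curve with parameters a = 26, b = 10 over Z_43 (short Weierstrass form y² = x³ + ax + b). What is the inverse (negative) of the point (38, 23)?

-(38, 23) = (38, -23 mod 43) = (38, 20).

(38, 20)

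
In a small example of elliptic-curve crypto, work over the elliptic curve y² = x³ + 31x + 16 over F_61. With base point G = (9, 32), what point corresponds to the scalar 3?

Repeated addition: build up to 3G.
2G: tangent at (9, 32): λ = (3·9² + 31)/(2·32) ≡ 30/3. 3⁻¹ ≡ 41 (mod 61) since 3·41 = 123 ≡ 1, so λ ≡ 30·41 ≡ 10.
  x = λ² - 9 - 9 = 100 - 18 ≡ 21; y = λ·(9 - 21) - 32 ≡ 31. → (21, 31)
3G: (21, 31) + (9, 32). λ = (32 - 31)/(9 - 21) ≡ 1/49 mod 61. 49⁻¹ ≡ 5 (mod 61), so λ ≡ 5.
  x = λ² - 21 - 9 = 25 - 30 ≡ 56; y = λ·(21 - 56) - 31 ≡ 38. → (56, 38)

(56, 38)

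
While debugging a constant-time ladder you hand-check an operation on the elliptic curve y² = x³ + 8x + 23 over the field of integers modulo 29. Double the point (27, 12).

tangent at (27, 12): λ = (3·27² + 8)/(2·12) ≡ 20/24. 24⁻¹ ≡ 23 (mod 29) since 24·23 = 552 ≡ 1, so λ ≡ 20·23 ≡ 25.
  x = λ² - 27 - 27 = 625 - 54 ≡ 20; y = λ·(27 - 20) - 12 ≡ 18. → (20, 18)

(20, 18)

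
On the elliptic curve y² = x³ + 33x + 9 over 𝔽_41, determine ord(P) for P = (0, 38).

2P: tangent at (0, 38): λ = (3·0² + 33)/(2·38) ≡ 33/35. 35⁻¹ ≡ 34 (mod 41) since 35·34 = 1190 ≡ 1, so λ ≡ 33·34 ≡ 15.
  x = λ² - 0 - 0 = 225 - 0 ≡ 20; y = λ·(0 - 20) - 38 ≡ 31. → (20, 31)
3P: (20, 31) + (0, 38). λ = (38 - 31)/(0 - 20) ≡ 7/21 mod 41. 21⁻¹ ≡ 2 (mod 41), so λ ≡ 14.
  x = λ² - 20 - 0 = 196 - 20 ≡ 12; y = λ·(20 - 12) - 31 ≡ 40. → (12, 40)
4P: (12, 40) + (0, 38). λ = (38 - 40)/(0 - 12) ≡ 39/29 mod 41. 29⁻¹ ≡ 17 (mod 41), so λ ≡ 7.
  x = λ² - 12 - 0 = 49 - 12 ≡ 37; y = λ·(12 - 37) - 40 ≡ 31. → (37, 31)
5P: (37, 31) + (0, 38). λ = (38 - 31)/(0 - 37) ≡ 7/4 mod 41. 4⁻¹ ≡ 31 (mod 41) since 4·31 = 124 ≡ 1, so λ ≡ 12.
  x = λ² - 37 - 0 = 144 - 37 ≡ 25; y = λ·(37 - 25) - 31 ≡ 31. → (25, 31)
6P: (25, 31) + (0, 38). λ = (38 - 31)/(0 - 25) ≡ 7/16 mod 41. 16⁻¹ ≡ 18 (mod 41), so λ ≡ 3.
  x = λ² - 25 - 0 = 9 - 25 ≡ 25; y = λ·(25 - 25) - 31 ≡ 10. → (25, 10)
7P: (25, 10) + (0, 38). λ = (38 - 10)/(0 - 25) ≡ 28/16 mod 41. 16⁻¹ ≡ 18 (mod 41) since 16·18 = 288 ≡ 1, so λ ≡ 12.
  x = λ² - 25 - 0 = 144 - 25 ≡ 37; y = λ·(25 - 37) - 10 ≡ 10. → (37, 10)
8P: (37, 10) + (0, 38). λ = (38 - 10)/(0 - 37) ≡ 28/4 mod 41. 4⁻¹ ≡ 31 (mod 41), so λ ≡ 7.
  x = λ² - 37 - 0 = 49 - 37 ≡ 12; y = λ·(37 - 12) - 10 ≡ 1. → (12, 1)
9P: (12, 1) + (0, 38). λ = (38 - 1)/(0 - 12) ≡ 37/29 mod 41. 29⁻¹ ≡ 17 (mod 41) since 29·17 = 493 ≡ 1, so λ ≡ 14.
  x = λ² - 12 - 0 = 196 - 12 ≡ 20; y = λ·(12 - 20) - 1 ≡ 10. → (20, 10)
10P: (20, 10) + (0, 38). λ = (38 - 10)/(0 - 20) ≡ 28/21 mod 41. 21⁻¹ ≡ 2 (mod 41), so λ ≡ 15.
  x = λ² - 20 - 0 = 225 - 20 ≡ 0; y = λ·(20 - 0) - 10 ≡ 3. → (0, 3)
11P: (0, 3) + (0, 38): same x and y₁ ≡ -y₂, so the sum is ∞.
11P = ∞, so the order is 11.

11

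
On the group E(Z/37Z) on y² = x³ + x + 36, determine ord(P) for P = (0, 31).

2P: tangent at (0, 31): λ = (3·0² + 1)/(2·31) ≡ 1/25. 25⁻¹ ≡ 3 (mod 37), so λ ≡ 1·3 ≡ 3.
  x = λ² - 0 - 0 = 9 - 0 ≡ 9; y = λ·(0 - 9) - 31 ≡ 16. → (9, 16)
3P: (9, 16) + (0, 31). λ = (31 - 16)/(0 - 9) ≡ 15/28 mod 37. 28⁻¹ ≡ 4 (mod 37) since 28·4 = 112 ≡ 1, so λ ≡ 23.
  x = λ² - 9 - 0 = 529 - 9 ≡ 2; y = λ·(9 - 2) - 16 ≡ 34. → (2, 34)
4P: (2, 34) + (0, 31). λ = (31 - 34)/(0 - 2) ≡ 34/35 mod 37. 35⁻¹ ≡ 18 (mod 37), so λ ≡ 20.
  x = λ² - 2 - 0 = 400 - 2 ≡ 28; y = λ·(2 - 28) - 34 ≡ 1. → (28, 1)
5P: (28, 1) + (0, 31). λ = (31 - 1)/(0 - 28) ≡ 30/9 mod 37. 9⁻¹ ≡ 33 (mod 37), so λ ≡ 28.
  x = λ² - 28 - 0 = 784 - 28 ≡ 16; y = λ·(28 - 16) - 1 ≡ 2. → (16, 2)
6P: (16, 2) + (0, 31). λ = (31 - 2)/(0 - 16) ≡ 29/21 mod 37. 21⁻¹ ≡ 30 (mod 37) since 21·30 = 630 ≡ 1, so λ ≡ 19.
  x = λ² - 16 - 0 = 361 - 16 ≡ 12; y = λ·(16 - 12) - 2 ≡ 0. → (12, 0)
7P: (12, 0) + (0, 31). λ = (31 - 0)/(0 - 12) ≡ 31/25 mod 37. 25⁻¹ ≡ 3 (mod 37), so λ ≡ 19.
  x = λ² - 12 - 0 = 361 - 12 ≡ 16; y = λ·(12 - 16) - 0 ≡ 35. → (16, 35)
8P: (16, 35) + (0, 31). λ = (31 - 35)/(0 - 16) ≡ 33/21 mod 37. 21⁻¹ ≡ 30 (mod 37) since 21·30 = 630 ≡ 1, so λ ≡ 28.
  x = λ² - 16 - 0 = 784 - 16 ≡ 28; y = λ·(16 - 28) - 35 ≡ 36. → (28, 36)
9P: (28, 36) + (0, 31). λ = (31 - 36)/(0 - 28) ≡ 32/9 mod 37. 9⁻¹ ≡ 33 (mod 37) since 9·33 = 297 ≡ 1, so λ ≡ 20.
  x = λ² - 28 - 0 = 400 - 28 ≡ 2; y = λ·(28 - 2) - 36 ≡ 3. → (2, 3)
10P: (2, 3) + (0, 31). λ = (31 - 3)/(0 - 2) ≡ 28/35 mod 37. 35⁻¹ ≡ 18 (mod 37), so λ ≡ 23.
  x = λ² - 2 - 0 = 529 - 2 ≡ 9; y = λ·(2 - 9) - 3 ≡ 21. → (9, 21)
11P: (9, 21) + (0, 31). λ = (31 - 21)/(0 - 9) ≡ 10/28 mod 37. 28⁻¹ ≡ 4 (mod 37) since 28·4 = 112 ≡ 1, so λ ≡ 3.
  x = λ² - 9 - 0 = 9 - 9 ≡ 0; y = λ·(9 - 0) - 21 ≡ 6. → (0, 6)
12P: (0, 6) + (0, 31): same x and y₁ ≡ -y₂, so the sum is ∞.
12P = ∞, so the order is 12.

12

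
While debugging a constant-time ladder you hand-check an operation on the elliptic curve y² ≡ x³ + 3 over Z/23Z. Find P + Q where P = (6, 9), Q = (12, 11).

(0, 16)

(6, 9) + (12, 11). λ = (11 - 9)/(12 - 6) ≡ 2/6 mod 23. 6⁻¹ ≡ 4 (mod 23), so λ ≡ 8.
  x = λ² - 6 - 12 = 64 - 18 ≡ 0; y = λ·(6 - 0) - 9 ≡ 16. → (0, 16)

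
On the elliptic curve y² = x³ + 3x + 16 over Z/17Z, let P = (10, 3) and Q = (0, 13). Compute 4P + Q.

First 4P:
Double-and-add on 4 = (100)₂. Start with P = (10, 3) for the leading 1-bit.
double: tangent at (10, 3): λ = (3·10² + 3)/(2·3) ≡ 14/6. 6⁻¹ ≡ 3 (mod 17), so λ ≡ 14·3 ≡ 8.
  x = λ² - 10 - 10 = 64 - 20 ≡ 10; y = λ·(10 - 10) - 3 ≡ 14. → (10, 14)
double: tangent at (10, 14): λ = (3·10² + 3)/(2·14) ≡ 14/11. 11⁻¹ ≡ 14 (mod 17) since 11·14 = 154 ≡ 1, so λ ≡ 14·14 ≡ 9.
  x = λ² - 10 - 10 = 81 - 20 ≡ 10; y = λ·(10 - 10) - 14 ≡ 3. → (10, 3)
4P = (10, 3).
Finally 4P + Q:
(10, 3) + (0, 13). λ = (13 - 3)/(0 - 10) ≡ 10/7 mod 17. 7⁻¹ ≡ 5 (mod 17) since 7·5 = 35 ≡ 1, so λ ≡ 16.
  x = λ² - 10 - 0 = 256 - 10 ≡ 8; y = λ·(10 - 8) - 3 ≡ 12. → (8, 12)

(8, 12)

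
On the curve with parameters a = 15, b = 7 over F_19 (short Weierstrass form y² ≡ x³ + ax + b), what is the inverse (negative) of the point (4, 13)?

-(4, 13) = (4, -13 mod 19) = (4, 6).

(4, 6)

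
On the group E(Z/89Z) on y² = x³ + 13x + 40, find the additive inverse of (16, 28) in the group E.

(16, 61)

-(16, 28) = (16, -28 mod 89) = (16, 61).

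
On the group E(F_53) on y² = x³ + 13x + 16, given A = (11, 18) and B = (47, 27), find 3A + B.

(26, 49)

First 3A:
Repeated addition: build up to 3A.
2A: tangent at (11, 18): λ = (3·11² + 13)/(2·18) ≡ 5/36. 36⁻¹ ≡ 28 (mod 53), so λ ≡ 5·28 ≡ 34.
  x = λ² - 11 - 11 = 1156 - 22 ≡ 21; y = λ·(11 - 21) - 18 ≡ 13. → (21, 13)
3A: (21, 13) + (11, 18). λ = (18 - 13)/(11 - 21) ≡ 5/43 mod 53. 43⁻¹ ≡ 37 (mod 53) since 43·37 = 1591 ≡ 1, so λ ≡ 26.
  x = λ² - 21 - 11 = 676 - 32 ≡ 8; y = λ·(21 - 8) - 13 ≡ 7. → (8, 7)
3A = (8, 7).
Finally 3A + B:
(8, 7) + (47, 27). λ = (27 - 7)/(47 - 8) ≡ 20/39 mod 53. 39⁻¹ ≡ 34 (mod 53), so λ ≡ 44.
  x = λ² - 8 - 47 = 1936 - 55 ≡ 26; y = λ·(8 - 26) - 7 ≡ 49. → (26, 49)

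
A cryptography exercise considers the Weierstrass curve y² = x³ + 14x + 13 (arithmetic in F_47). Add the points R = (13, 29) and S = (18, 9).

(32, 0)

(13, 29) + (18, 9). λ = (9 - 29)/(18 - 13) ≡ 27/5 mod 47. 5⁻¹ ≡ 19 (mod 47), so λ ≡ 43.
  x = λ² - 13 - 18 = 1849 - 31 ≡ 32; y = λ·(13 - 32) - 29 ≡ 0. → (32, 0)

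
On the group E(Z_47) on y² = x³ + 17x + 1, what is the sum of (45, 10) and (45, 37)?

O

The two points share x = 45 and their y-coordinates satisfy 10 + 37 ≡ 0 (mod 47), so they are inverses. Their sum is the point at infinity.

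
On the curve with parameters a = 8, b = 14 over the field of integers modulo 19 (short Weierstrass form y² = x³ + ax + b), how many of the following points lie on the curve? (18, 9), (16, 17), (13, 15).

2

(18, 9): 9² ≡ 5, rhs ≡ 5 → on.
(16, 17): 17² ≡ 4, rhs ≡ 1 → off.
(13, 15): 15² ≡ 16, rhs ≡ 16 → on.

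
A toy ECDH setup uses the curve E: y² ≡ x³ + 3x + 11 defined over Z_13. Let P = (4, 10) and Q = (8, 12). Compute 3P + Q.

First 3P:
Repeated addition: build up to 3P.
2P: tangent at (4, 10): λ = (3·4² + 3)/(2·10) ≡ 12/7. 7⁻¹ ≡ 2 (mod 13), so λ ≡ 12·2 ≡ 11.
  x = λ² - 4 - 4 = 121 - 8 ≡ 9; y = λ·(4 - 9) - 10 ≡ 0. → (9, 0)
3P: (9, 0) + (4, 10). λ = (10 - 0)/(4 - 9) ≡ 10/8 mod 13. 8⁻¹ ≡ 5 (mod 13) since 8·5 = 40 ≡ 1, so λ ≡ 11.
  x = λ² - 9 - 4 = 121 - 13 ≡ 4; y = λ·(9 - 4) - 0 ≡ 3. → (4, 3)
3P = (4, 3).
Finally 3P + Q:
(4, 3) + (8, 12). λ = (12 - 3)/(8 - 4) ≡ 9/4 mod 13. 4⁻¹ ≡ 10 (mod 13), so λ ≡ 12.
  x = λ² - 4 - 8 = 144 - 12 ≡ 2; y = λ·(4 - 2) - 3 ≡ 8. → (2, 8)

(2, 8)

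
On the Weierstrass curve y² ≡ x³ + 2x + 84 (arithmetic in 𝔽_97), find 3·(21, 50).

(91, 70)

Write Q = (21, 50).
Repeated addition: build up to 3Q.
2Q: tangent at (21, 50): λ = (3·21² + 2)/(2·50) ≡ 64/3. 3⁻¹ ≡ 65 (mod 97), so λ ≡ 64·65 ≡ 86.
  x = λ² - 21 - 21 = 7396 - 42 ≡ 79; y = λ·(21 - 79) - 50 ≡ 6. → (79, 6)
3Q: (79, 6) + (21, 50). λ = (50 - 6)/(21 - 79) ≡ 44/39 mod 97. 39⁻¹ ≡ 5 (mod 97), so λ ≡ 26.
  x = λ² - 79 - 21 = 676 - 100 ≡ 91; y = λ·(79 - 91) - 6 ≡ 70. → (91, 70)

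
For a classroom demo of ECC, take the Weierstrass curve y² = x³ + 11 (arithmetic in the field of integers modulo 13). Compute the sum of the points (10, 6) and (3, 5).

(10, 6) + (3, 5). λ = (5 - 6)/(3 - 10) ≡ 12/6 mod 13. 6⁻¹ ≡ 11 (mod 13), so λ ≡ 2.
  x = λ² - 10 - 3 = 4 - 13 ≡ 4; y = λ·(10 - 4) - 6 ≡ 6. → (4, 6)

(4, 6)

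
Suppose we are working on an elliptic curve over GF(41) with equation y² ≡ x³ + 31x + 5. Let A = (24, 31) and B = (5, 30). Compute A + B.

(24, 31) + (5, 30). λ = (30 - 31)/(5 - 24) ≡ 40/22 mod 41. 22⁻¹ ≡ 28 (mod 41), so λ ≡ 13.
  x = λ² - 24 - 5 = 169 - 29 ≡ 17; y = λ·(24 - 17) - 31 ≡ 19. → (17, 19)

(17, 19)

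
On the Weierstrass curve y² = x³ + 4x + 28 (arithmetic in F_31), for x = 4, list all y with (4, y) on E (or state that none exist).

x³ + 4x + 28 = 108 ≡ 15 (mod 31).
15 is a non-residue mod 31; no y exists.

none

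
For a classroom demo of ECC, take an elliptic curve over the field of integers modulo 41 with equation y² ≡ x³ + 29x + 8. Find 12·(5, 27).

(17, 17)

Write P = (5, 27).
Repeated addition: build up to 12P.
2P: tangent at (5, 27): λ = (3·5² + 29)/(2·27) ≡ 22/13. 13⁻¹ ≡ 19 (mod 41) since 13·19 = 247 ≡ 1, so λ ≡ 22·19 ≡ 8.
  x = λ² - 5 - 5 = 64 - 10 ≡ 13; y = λ·(5 - 13) - 27 ≡ 32. → (13, 32)
3P: (13, 32) + (5, 27). λ = (27 - 32)/(5 - 13) ≡ 36/33 mod 41. 33⁻¹ ≡ 5 (mod 41), so λ ≡ 16.
  x = λ² - 13 - 5 = 256 - 18 ≡ 33; y = λ·(13 - 33) - 32 ≡ 17. → (33, 17)
4P: (33, 17) + (5, 27). λ = (27 - 17)/(5 - 33) ≡ 10/13 mod 41. 13⁻¹ ≡ 19 (mod 41) since 13·19 = 247 ≡ 1, so λ ≡ 26.
  x = λ² - 33 - 5 = 676 - 38 ≡ 23; y = λ·(33 - 23) - 17 ≡ 38. → (23, 38)
5P: (23, 38) + (5, 27). λ = (27 - 38)/(5 - 23) ≡ 30/23 mod 41. 23⁻¹ ≡ 25 (mod 41) since 23·25 = 575 ≡ 1, so λ ≡ 12.
  x = λ² - 23 - 5 = 144 - 28 ≡ 34; y = λ·(23 - 34) - 38 ≡ 35. → (34, 35)
6P: (34, 35) + (5, 27). λ = (27 - 35)/(5 - 34) ≡ 33/12 mod 41. 12⁻¹ ≡ 24 (mod 41) since 12·24 = 288 ≡ 1, so λ ≡ 13.
  x = λ² - 34 - 5 = 169 - 39 ≡ 7; y = λ·(34 - 7) - 35 ≡ 29. → (7, 29)
7P: (7, 29) + (5, 27). λ = (27 - 29)/(5 - 7) ≡ 39/39 mod 41. 39⁻¹ ≡ 20 (mod 41), so λ ≡ 1.
  x = λ² - 7 - 5 = 1 - 12 ≡ 30; y = λ·(7 - 30) - 29 ≡ 30. → (30, 30)
8P: (30, 30) + (5, 27). λ = (27 - 30)/(5 - 30) ≡ 38/16 mod 41. 16⁻¹ ≡ 18 (mod 41) since 16·18 = 288 ≡ 1, so λ ≡ 28.
  x = λ² - 30 - 5 = 784 - 35 ≡ 11; y = λ·(30 - 11) - 30 ≡ 10. → (11, 10)
9P: (11, 10) + (5, 27). λ = (27 - 10)/(5 - 11) ≡ 17/35 mod 41. 35⁻¹ ≡ 34 (mod 41), so λ ≡ 4.
  x = λ² - 11 - 5 = 16 - 16 ≡ 0; y = λ·(11 - 0) - 10 ≡ 34. → (0, 34)
10P: (0, 34) + (5, 27). λ = (27 - 34)/(5 - 0) ≡ 34/5 mod 41. 5⁻¹ ≡ 33 (mod 41) since 5·33 = 165 ≡ 1, so λ ≡ 15.
  x = λ² - 0 - 5 = 225 - 5 ≡ 15; y = λ·(0 - 15) - 34 ≡ 28. → (15, 28)
11P: (15, 28) + (5, 27). λ = (27 - 28)/(5 - 15) ≡ 40/31 mod 41. 31⁻¹ ≡ 4 (mod 41), so λ ≡ 37.
  x = λ² - 15 - 5 = 1369 - 20 ≡ 37; y = λ·(15 - 37) - 28 ≡ 19. → (37, 19)
12P: (37, 19) + (5, 27). λ = (27 - 19)/(5 - 37) ≡ 8/9 mod 41. 9⁻¹ ≡ 32 (mod 41), so λ ≡ 10.
  x = λ² - 37 - 5 = 100 - 42 ≡ 17; y = λ·(37 - 17) - 19 ≡ 17. → (17, 17)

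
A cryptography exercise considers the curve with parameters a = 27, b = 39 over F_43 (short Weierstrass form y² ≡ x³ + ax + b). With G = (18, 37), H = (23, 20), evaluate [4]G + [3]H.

First 4G:
Repeated addition: build up to 4G.
2G: tangent at (18, 37): λ = (3·18² + 27)/(2·37) ≡ 10/31. 31⁻¹ ≡ 25 (mod 43), so λ ≡ 10·25 ≡ 35.
  x = λ² - 18 - 18 = 1225 - 36 ≡ 28; y = λ·(18 - 28) - 37 ≡ 0. → (28, 0)
3G: (28, 0) + (18, 37). λ = (37 - 0)/(18 - 28) ≡ 37/33 mod 43. 33⁻¹ ≡ 30 (mod 43), so λ ≡ 35.
  x = λ² - 28 - 18 = 1225 - 46 ≡ 18; y = λ·(28 - 18) - 0 ≡ 6. → (18, 6)
4G: (18, 6) + (18, 37): same x and y₁ ≡ -y₂, so the sum is ∞.
4G = ∞.
Next 3H:
Repeated addition: build up to 3H.
2H: tangent at (23, 20): λ = (3·23² + 27)/(2·20) ≡ 23/40. 40⁻¹ ≡ 14 (mod 43), so λ ≡ 23·14 ≡ 21.
  x = λ² - 23 - 23 = 441 - 46 ≡ 8; y = λ·(23 - 8) - 20 ≡ 37. → (8, 37)
3H: (8, 37) + (23, 20). λ = (20 - 37)/(23 - 8) ≡ 26/15 mod 43. 15⁻¹ ≡ 23 (mod 43), so λ ≡ 39.
  x = λ² - 8 - 23 = 1521 - 31 ≡ 28; y = λ·(8 - 28) - 37 ≡ 0. → (28, 0)
3H = (28, 0).
Finally 4G + 3H:
∞ + (28, 0) = (28, 0) (identity).

(28, 0)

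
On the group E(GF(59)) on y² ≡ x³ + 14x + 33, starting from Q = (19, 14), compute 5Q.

(38, 53)

Repeated addition: build up to 5Q.
2Q: tangent at (19, 14): λ = (3·19² + 14)/(2·14) ≡ 35/28. 28⁻¹ ≡ 19 (mod 59), so λ ≡ 35·19 ≡ 16.
  x = λ² - 19 - 19 = 256 - 38 ≡ 41; y = λ·(19 - 41) - 14 ≡ 47. → (41, 47)
3Q: (41, 47) + (19, 14). λ = (14 - 47)/(19 - 41) ≡ 26/37 mod 59. 37⁻¹ ≡ 8 (mod 59) since 37·8 = 296 ≡ 1, so λ ≡ 31.
  x = λ² - 41 - 19 = 961 - 60 ≡ 16; y = λ·(41 - 16) - 47 ≡ 20. → (16, 20)
4Q: (16, 20) + (19, 14). λ = (14 - 20)/(19 - 16) ≡ 53/3 mod 59. 3⁻¹ ≡ 20 (mod 59), so λ ≡ 57.
  x = λ² - 16 - 19 = 3249 - 35 ≡ 28; y = λ·(16 - 28) - 20 ≡ 4. → (28, 4)
5Q: (28, 4) + (19, 14). λ = (14 - 4)/(19 - 28) ≡ 10/50 mod 59. 50⁻¹ ≡ 13 (mod 59) since 50·13 = 650 ≡ 1, so λ ≡ 12.
  x = λ² - 28 - 19 = 144 - 47 ≡ 38; y = λ·(28 - 38) - 4 ≡ 53. → (38, 53)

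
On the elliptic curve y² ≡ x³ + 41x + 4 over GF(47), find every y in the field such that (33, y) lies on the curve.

x³ + 41x + 4 = 37294 ≡ 23 (mod 47).
23 is a non-residue mod 47; no y exists.

none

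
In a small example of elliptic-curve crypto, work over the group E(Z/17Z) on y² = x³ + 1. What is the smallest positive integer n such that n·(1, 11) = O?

9

2P: tangent at (1, 11): λ = (3·1² + 0)/(2·11) ≡ 3/5. 5⁻¹ ≡ 7 (mod 17) since 5·7 = 35 ≡ 1, so λ ≡ 3·7 ≡ 4.
  x = λ² - 1 - 1 = 16 - 2 ≡ 14; y = λ·(1 - 14) - 11 ≡ 5. → (14, 5)
3P: (14, 5) + (1, 11). λ = (11 - 5)/(1 - 14) ≡ 6/4 mod 17. 4⁻¹ ≡ 13 (mod 17), so λ ≡ 10.
  x = λ² - 14 - 1 = 100 - 15 ≡ 0; y = λ·(14 - 0) - 5 ≡ 16. → (0, 16)
4P: (0, 16) + (1, 11). λ = (11 - 16)/(1 - 0) ≡ 12/1 mod 17. 1⁻¹ ≡ 1 (mod 17), so λ ≡ 12.
  x = λ² - 0 - 1 = 144 - 1 ≡ 7; y = λ·(0 - 7) - 16 ≡ 2. → (7, 2)
5P: (7, 2) + (1, 11). λ = (11 - 2)/(1 - 7) ≡ 9/11 mod 17. 11⁻¹ ≡ 14 (mod 17) since 11·14 = 154 ≡ 1, so λ ≡ 7.
  x = λ² - 7 - 1 = 49 - 8 ≡ 7; y = λ·(7 - 7) - 2 ≡ 15. → (7, 15)
6P: (7, 15) + (1, 11). λ = (11 - 15)/(1 - 7) ≡ 13/11 mod 17. 11⁻¹ ≡ 14 (mod 17) since 11·14 = 154 ≡ 1, so λ ≡ 12.
  x = λ² - 7 - 1 = 144 - 8 ≡ 0; y = λ·(7 - 0) - 15 ≡ 1. → (0, 1)
7P: (0, 1) + (1, 11). λ = (11 - 1)/(1 - 0) ≡ 10/1 mod 17. 1⁻¹ ≡ 1 (mod 17), so λ ≡ 10.
  x = λ² - 0 - 1 = 100 - 1 ≡ 14; y = λ·(0 - 14) - 1 ≡ 12. → (14, 12)
8P: (14, 12) + (1, 11). λ = (11 - 12)/(1 - 14) ≡ 16/4 mod 17. 4⁻¹ ≡ 13 (mod 17), so λ ≡ 4.
  x = λ² - 14 - 1 = 16 - 15 ≡ 1; y = λ·(14 - 1) - 12 ≡ 6. → (1, 6)
9P: (1, 6) + (1, 11): same x and y₁ ≡ -y₂, so the sum is O.
9P = O, so the order is 9.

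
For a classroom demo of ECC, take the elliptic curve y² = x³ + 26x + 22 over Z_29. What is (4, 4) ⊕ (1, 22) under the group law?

(4, 4) + (1, 22). λ = (22 - 4)/(1 - 4) ≡ 18/26 mod 29. 26⁻¹ ≡ 19 (mod 29) since 26·19 = 494 ≡ 1, so λ ≡ 23.
  x = λ² - 4 - 1 = 529 - 5 ≡ 2; y = λ·(4 - 2) - 4 ≡ 13. → (2, 13)

(2, 13)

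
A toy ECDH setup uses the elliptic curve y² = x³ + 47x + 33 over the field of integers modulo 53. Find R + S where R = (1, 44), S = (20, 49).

(3, 28)

(1, 44) + (20, 49). λ = (49 - 44)/(20 - 1) ≡ 5/19 mod 53. 19⁻¹ ≡ 14 (mod 53), so λ ≡ 17.
  x = λ² - 1 - 20 = 289 - 21 ≡ 3; y = λ·(1 - 3) - 44 ≡ 28. → (3, 28)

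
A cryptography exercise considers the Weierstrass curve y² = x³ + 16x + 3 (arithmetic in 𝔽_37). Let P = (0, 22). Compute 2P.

(9, 5)

tangent at (0, 22): λ = (3·0² + 16)/(2·22) ≡ 16/7. 7⁻¹ ≡ 16 (mod 37), so λ ≡ 16·16 ≡ 34.
  x = λ² - 0 - 0 = 1156 - 0 ≡ 9; y = λ·(0 - 9) - 22 ≡ 5. → (9, 5)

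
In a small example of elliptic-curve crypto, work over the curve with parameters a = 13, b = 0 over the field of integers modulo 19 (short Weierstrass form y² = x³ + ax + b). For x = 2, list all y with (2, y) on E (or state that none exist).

none

x³ + 13x + 0 = 34 ≡ 15 (mod 19).
15 is a non-residue mod 19; no y exists.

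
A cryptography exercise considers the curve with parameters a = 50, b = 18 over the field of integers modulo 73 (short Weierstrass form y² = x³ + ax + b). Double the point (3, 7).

tangent at (3, 7): λ = (3·3² + 50)/(2·7) ≡ 4/14. 14⁻¹ ≡ 47 (mod 73), so λ ≡ 4·47 ≡ 42.
  x = λ² - 3 - 3 = 1764 - 6 ≡ 6; y = λ·(3 - 6) - 7 ≡ 13. → (6, 13)

(6, 13)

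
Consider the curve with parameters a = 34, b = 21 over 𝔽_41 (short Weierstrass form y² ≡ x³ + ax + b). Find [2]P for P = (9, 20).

tangent at (9, 20): λ = (3·9² + 34)/(2·20) ≡ 31/40. 40⁻¹ ≡ 40 (mod 41), so λ ≡ 31·40 ≡ 10.
  x = λ² - 9 - 9 = 100 - 18 ≡ 0; y = λ·(9 - 0) - 20 ≡ 29. → (0, 29)

(0, 29)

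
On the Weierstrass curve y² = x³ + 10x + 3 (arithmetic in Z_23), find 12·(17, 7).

Write P = (17, 7).
Double-and-add on 12 = (1100)₂. Start with P = (17, 7) for the leading 1-bit.
double: tangent at (17, 7): λ = (3·17² + 10)/(2·7) ≡ 3/14. 14⁻¹ ≡ 5 (mod 23), so λ ≡ 3·5 ≡ 15.
  x = λ² - 17 - 17 = 225 - 34 ≡ 7; y = λ·(17 - 7) - 7 ≡ 5. → (7, 5)
add P: (7, 5) + (17, 7). λ = (7 - 5)/(17 - 7) ≡ 2/10 mod 23. 10⁻¹ ≡ 7 (mod 23) since 10·7 = 70 ≡ 1, so λ ≡ 14.
  x = λ² - 7 - 17 = 196 - 24 ≡ 11; y = λ·(7 - 11) - 5 ≡ 8. → (11, 8)
double: tangent at (11, 8): λ = (3·11² + 10)/(2·8) ≡ 5/16. 16⁻¹ ≡ 13 (mod 23) since 16·13 = 208 ≡ 1, so λ ≡ 5·13 ≡ 19.
  x = λ² - 11 - 11 = 361 - 22 ≡ 17; y = λ·(11 - 17) - 8 ≡ 16. → (17, 16)
double: tangent at (17, 16): λ = (3·17² + 10)/(2·16) ≡ 3/9. 9⁻¹ ≡ 18 (mod 23), so λ ≡ 3·18 ≡ 8.
  x = λ² - 17 - 17 = 64 - 34 ≡ 7; y = λ·(17 - 7) - 16 ≡ 18. → (7, 18)

(7, 18)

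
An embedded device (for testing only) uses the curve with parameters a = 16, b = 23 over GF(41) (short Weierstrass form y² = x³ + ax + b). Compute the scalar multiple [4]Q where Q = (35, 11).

Repeated addition: build up to 4Q.
2Q: tangent at (35, 11): λ = (3·35² + 16)/(2·11) ≡ 1/22. 22⁻¹ ≡ 28 (mod 41), so λ ≡ 1·28 ≡ 28.
  x = λ² - 35 - 35 = 784 - 70 ≡ 17; y = λ·(35 - 17) - 11 ≡ 1. → (17, 1)
3Q: (17, 1) + (35, 11). λ = (11 - 1)/(35 - 17) ≡ 10/18 mod 41. 18⁻¹ ≡ 16 (mod 41) since 18·16 = 288 ≡ 1, so λ ≡ 37.
  x = λ² - 17 - 35 = 1369 - 52 ≡ 5; y = λ·(17 - 5) - 1 ≡ 33. → (5, 33)
4Q: (5, 33) + (35, 11). λ = (11 - 33)/(35 - 5) ≡ 19/30 mod 41. 30⁻¹ ≡ 26 (mod 41), so λ ≡ 2.
  x = λ² - 5 - 35 = 4 - 40 ≡ 5; y = λ·(5 - 5) - 33 ≡ 8. → (5, 8)

(5, 8)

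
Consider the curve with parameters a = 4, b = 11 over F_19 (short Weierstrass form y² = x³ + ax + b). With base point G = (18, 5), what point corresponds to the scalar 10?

(10, 5)

Double-and-add on 10 = (1010)₂. Start with G = (18, 5) for the leading 1-bit.
double: tangent at (18, 5): λ = (3·18² + 4)/(2·5) ≡ 7/10. 10⁻¹ ≡ 2 (mod 19), so λ ≡ 7·2 ≡ 14.
  x = λ² - 18 - 18 = 196 - 36 ≡ 8; y = λ·(18 - 8) - 5 ≡ 2. → (8, 2)
double: tangent at (8, 2): λ = (3·8² + 4)/(2·2) ≡ 6/4. 4⁻¹ ≡ 5 (mod 19), so λ ≡ 6·5 ≡ 11.
  x = λ² - 8 - 8 = 121 - 16 ≡ 10; y = λ·(8 - 10) - 2 ≡ 14. → (10, 14)
add G: (10, 14) + (18, 5). λ = (5 - 14)/(18 - 10) ≡ 10/8 mod 19. 8⁻¹ ≡ 12 (mod 19) since 8·12 = 96 ≡ 1, so λ ≡ 6.
  x = λ² - 10 - 18 = 36 - 28 ≡ 8; y = λ·(10 - 8) - 14 ≡ 17. → (8, 17)
double: tangent at (8, 17): λ = (3·8² + 4)/(2·17) ≡ 6/15. 15⁻¹ ≡ 14 (mod 19), so λ ≡ 6·14 ≡ 8.
  x = λ² - 8 - 8 = 64 - 16 ≡ 10; y = λ·(8 - 10) - 17 ≡ 5. → (10, 5)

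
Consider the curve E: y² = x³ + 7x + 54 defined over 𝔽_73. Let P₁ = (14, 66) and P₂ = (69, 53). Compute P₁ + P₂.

(14, 66) + (69, 53). λ = (53 - 66)/(69 - 14) ≡ 60/55 mod 73. 55⁻¹ ≡ 4 (mod 73), so λ ≡ 21.
  x = λ² - 14 - 69 = 441 - 83 ≡ 66; y = λ·(14 - 66) - 66 ≡ 10. → (66, 10)

(66, 10)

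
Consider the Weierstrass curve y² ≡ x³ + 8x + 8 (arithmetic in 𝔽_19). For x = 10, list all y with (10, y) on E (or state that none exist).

x³ + 8x + 8 = 1088 ≡ 5 (mod 19).
Square roots of 5 mod 19: 9 and 10 (since 9² = 81 ≡ 5).

9, 10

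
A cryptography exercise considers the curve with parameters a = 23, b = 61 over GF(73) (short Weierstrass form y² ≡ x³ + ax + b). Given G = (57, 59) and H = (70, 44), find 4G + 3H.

(48, 40)

First 4G:
Repeated addition: build up to 4G.
2G: tangent at (57, 59): λ = (3·57² + 23)/(2·59) ≡ 61/45. 45⁻¹ ≡ 13 (mod 73) since 45·13 = 585 ≡ 1, so λ ≡ 61·13 ≡ 63.
  x = λ² - 57 - 57 = 3969 - 114 ≡ 59; y = λ·(57 - 59) - 59 ≡ 34. → (59, 34)
3G: (59, 34) + (57, 59). λ = (59 - 34)/(57 - 59) ≡ 25/71 mod 73. 71⁻¹ ≡ 36 (mod 73) since 71·36 = 2556 ≡ 1, so λ ≡ 24.
  x = λ² - 59 - 57 = 576 - 116 ≡ 22; y = λ·(59 - 22) - 34 ≡ 51. → (22, 51)
4G: (22, 51) + (57, 59). λ = (59 - 51)/(57 - 22) ≡ 8/35 mod 73. 35⁻¹ ≡ 48 (mod 73), so λ ≡ 19.
  x = λ² - 22 - 57 = 361 - 79 ≡ 63; y = λ·(22 - 63) - 51 ≡ 46. → (63, 46)
4G = (63, 46).
Next 3H:
Repeated addition: build up to 3H.
2H: tangent at (70, 44): λ = (3·70² + 23)/(2·44) ≡ 50/15. 15⁻¹ ≡ 39 (mod 73) since 15·39 = 585 ≡ 1, so λ ≡ 50·39 ≡ 52.
  x = λ² - 70 - 70 = 2704 - 140 ≡ 9; y = λ·(70 - 9) - 44 ≡ 62. → (9, 62)
3H: (9, 62) + (70, 44). λ = (44 - 62)/(70 - 9) ≡ 55/61 mod 73. 61⁻¹ ≡ 6 (mod 73), so λ ≡ 38.
  x = λ² - 9 - 70 = 1444 - 79 ≡ 51; y = λ·(9 - 51) - 62 ≡ 21. → (51, 21)
3H = (51, 21).
Finally 4G + 3H:
(63, 46) + (51, 21). λ = (21 - 46)/(51 - 63) ≡ 48/61 mod 73. 61⁻¹ ≡ 6 (mod 73), so λ ≡ 69.
  x = λ² - 63 - 51 = 4761 - 114 ≡ 48; y = λ·(63 - 48) - 46 ≡ 40. → (48, 40)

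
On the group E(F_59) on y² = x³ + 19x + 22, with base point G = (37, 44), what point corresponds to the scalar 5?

Double-and-add on 5 = (101)₂. Start with G = (37, 44) for the leading 1-bit.
double: tangent at (37, 44): λ = (3·37² + 19)/(2·44) ≡ 55/29. 29⁻¹ ≡ 57 (mod 59), so λ ≡ 55·57 ≡ 8.
  x = λ² - 37 - 37 = 64 - 74 ≡ 49; y = λ·(37 - 49) - 44 ≡ 37. → (49, 37)
double: tangent at (49, 37): λ = (3·49² + 19)/(2·37) ≡ 24/15. 15⁻¹ ≡ 4 (mod 59), so λ ≡ 24·4 ≡ 37.
  x = λ² - 49 - 49 = 1369 - 98 ≡ 32; y = λ·(49 - 32) - 37 ≡ 2. → (32, 2)
add G: (32, 2) + (37, 44). λ = (44 - 2)/(37 - 32) ≡ 42/5 mod 59. 5⁻¹ ≡ 12 (mod 59), so λ ≡ 32.
  x = λ² - 32 - 37 = 1024 - 69 ≡ 11; y = λ·(32 - 11) - 2 ≡ 21. → (11, 21)

(11, 21)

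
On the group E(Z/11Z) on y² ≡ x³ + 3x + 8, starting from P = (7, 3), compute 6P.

(6, 0)

Double-and-add on 6 = (110)₂. Start with P = (7, 3) for the leading 1-bit.
double: tangent at (7, 3): λ = (3·7² + 3)/(2·3) ≡ 7/6. 6⁻¹ ≡ 2 (mod 11) since 6·2 = 12 ≡ 1, so λ ≡ 7·2 ≡ 3.
  x = λ² - 7 - 7 = 9 - 14 ≡ 6; y = λ·(7 - 6) - 3 ≡ 0. → (6, 0)
add P: (6, 0) + (7, 3). λ = (3 - 0)/(7 - 6) ≡ 3/1 mod 11. 1⁻¹ ≡ 1 (mod 11), so λ ≡ 3.
  x = λ² - 6 - 7 = 9 - 13 ≡ 7; y = λ·(6 - 7) - 0 ≡ 8. → (7, 8)
double: tangent at (7, 8): λ = (3·7² + 3)/(2·8) ≡ 7/5. 5⁻¹ ≡ 9 (mod 11) since 5·9 = 45 ≡ 1, so λ ≡ 7·9 ≡ 8.
  x = λ² - 7 - 7 = 64 - 14 ≡ 6; y = λ·(7 - 6) - 8 ≡ 0. → (6, 0)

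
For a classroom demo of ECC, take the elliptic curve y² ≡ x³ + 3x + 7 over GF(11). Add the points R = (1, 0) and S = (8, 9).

(5, 9)

(1, 0) + (8, 9). λ = (9 - 0)/(8 - 1) ≡ 9/7 mod 11. 7⁻¹ ≡ 8 (mod 11) since 7·8 = 56 ≡ 1, so λ ≡ 6.
  x = λ² - 1 - 8 = 36 - 9 ≡ 5; y = λ·(1 - 5) - 0 ≡ 9. → (5, 9)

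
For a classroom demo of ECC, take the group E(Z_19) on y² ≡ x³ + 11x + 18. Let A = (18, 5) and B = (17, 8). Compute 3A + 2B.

(15, 10)

First 3A:
Repeated addition: build up to 3A.
2A: tangent at (18, 5): λ = (3·18² + 11)/(2·5) ≡ 14/10. 10⁻¹ ≡ 2 (mod 19) since 10·2 = 20 ≡ 1, so λ ≡ 14·2 ≡ 9.
  x = λ² - 18 - 18 = 81 - 36 ≡ 7; y = λ·(18 - 7) - 5 ≡ 18. → (7, 18)
3A: (7, 18) + (18, 5). λ = (5 - 18)/(18 - 7) ≡ 6/11 mod 19. 11⁻¹ ≡ 7 (mod 19) since 11·7 = 77 ≡ 1, so λ ≡ 4.
  x = λ² - 7 - 18 = 16 - 25 ≡ 10; y = λ·(7 - 10) - 18 ≡ 8. → (10, 8)
3A = (10, 8).
Next 2B:
Repeated addition: build up to 2B.
2B: tangent at (17, 8): λ = (3·17² + 11)/(2·8) ≡ 4/16. 16⁻¹ ≡ 6 (mod 19), so λ ≡ 4·6 ≡ 5.
  x = λ² - 17 - 17 = 25 - 34 ≡ 10; y = λ·(17 - 10) - 8 ≡ 8. → (10, 8)
2B = (10, 8).
Finally 3A + 2B:
tangent at (10, 8): λ = (3·10² + 11)/(2·8) ≡ 7/16. 16⁻¹ ≡ 6 (mod 19) since 16·6 = 96 ≡ 1, so λ ≡ 7·6 ≡ 4.
  x = λ² - 10 - 10 = 16 - 20 ≡ 15; y = λ·(10 - 15) - 8 ≡ 10. → (15, 10)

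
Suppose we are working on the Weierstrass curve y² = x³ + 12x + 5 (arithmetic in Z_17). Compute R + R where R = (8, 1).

(1, 16)

tangent at (8, 1): λ = (3·8² + 12)/(2·1) ≡ 0/2. 2⁻¹ ≡ 9 (mod 17), so λ ≡ 0·9 ≡ 0.
  x = λ² - 8 - 8 = 0 - 16 ≡ 1; y = λ·(8 - 1) - 1 ≡ 16. → (1, 16)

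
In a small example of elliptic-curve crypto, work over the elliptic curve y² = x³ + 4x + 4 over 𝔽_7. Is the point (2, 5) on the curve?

no

y² = 5² ≡ 4; x³ + 4x + 4 = 20 ≡ 6 (mod 7). 4 ≠ 6.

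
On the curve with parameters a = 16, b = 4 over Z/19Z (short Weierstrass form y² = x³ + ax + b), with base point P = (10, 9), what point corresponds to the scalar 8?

Double-and-add on 8 = (1000)₂. Start with P = (10, 9) for the leading 1-bit.
double: tangent at (10, 9): λ = (3·10² + 16)/(2·9) ≡ 12/18. 18⁻¹ ≡ 18 (mod 19) since 18·18 = 324 ≡ 1, so λ ≡ 12·18 ≡ 7.
  x = λ² - 10 - 10 = 49 - 20 ≡ 10; y = λ·(10 - 10) - 9 ≡ 10. → (10, 10)
double: tangent at (10, 10): λ = (3·10² + 16)/(2·10) ≡ 12/1. 1⁻¹ ≡ 1 (mod 19), so λ ≡ 12·1 ≡ 12.
  x = λ² - 10 - 10 = 144 - 20 ≡ 10; y = λ·(10 - 10) - 10 ≡ 9. → (10, 9)
double: tangent at (10, 9): λ = (3·10² + 16)/(2·9) ≡ 12/18. 18⁻¹ ≡ 18 (mod 19), so λ ≡ 12·18 ≡ 7.
  x = λ² - 10 - 10 = 49 - 20 ≡ 10; y = λ·(10 - 10) - 9 ≡ 10. → (10, 10)

(10, 10)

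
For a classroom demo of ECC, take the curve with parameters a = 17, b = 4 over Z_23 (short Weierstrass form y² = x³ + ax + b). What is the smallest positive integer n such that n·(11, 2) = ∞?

2P: tangent at (11, 2): λ = (3·11² + 17)/(2·2) ≡ 12/4. 4⁻¹ ≡ 6 (mod 23), so λ ≡ 12·6 ≡ 3.
  x = λ² - 11 - 11 = 9 - 22 ≡ 10; y = λ·(11 - 10) - 2 ≡ 1. → (10, 1)
3P: (10, 1) + (11, 2). λ = (2 - 1)/(11 - 10) ≡ 1/1 mod 23. 1⁻¹ ≡ 1 (mod 23) since 1·1 = 1 ≡ 1, so λ ≡ 1.
  x = λ² - 10 - 11 = 1 - 21 ≡ 3; y = λ·(10 - 3) - 1 ≡ 6. → (3, 6)
4P: (3, 6) + (11, 2). λ = (2 - 6)/(11 - 3) ≡ 19/8 mod 23. 8⁻¹ ≡ 3 (mod 23), so λ ≡ 11.
  x = λ² - 3 - 11 = 121 - 14 ≡ 15; y = λ·(3 - 15) - 6 ≡ 0. → (15, 0)
5P: (15, 0) + (11, 2). λ = (2 - 0)/(11 - 15) ≡ 2/19 mod 23. 19⁻¹ ≡ 17 (mod 23), so λ ≡ 11.
  x = λ² - 15 - 11 = 121 - 26 ≡ 3; y = λ·(15 - 3) - 0 ≡ 17. → (3, 17)
6P: (3, 17) + (11, 2). λ = (2 - 17)/(11 - 3) ≡ 8/8 mod 23. 8⁻¹ ≡ 3 (mod 23) since 8·3 = 24 ≡ 1, so λ ≡ 1.
  x = λ² - 3 - 11 = 1 - 14 ≡ 10; y = λ·(3 - 10) - 17 ≡ 22. → (10, 22)
7P: (10, 22) + (11, 2). λ = (2 - 22)/(11 - 10) ≡ 3/1 mod 23. 1⁻¹ ≡ 1 (mod 23), so λ ≡ 3.
  x = λ² - 10 - 11 = 9 - 21 ≡ 11; y = λ·(10 - 11) - 22 ≡ 21. → (11, 21)
8P: (11, 21) + (11, 2): same x and y₁ ≡ -y₂, so the sum is ∞.
8P = ∞, so the order is 8.

8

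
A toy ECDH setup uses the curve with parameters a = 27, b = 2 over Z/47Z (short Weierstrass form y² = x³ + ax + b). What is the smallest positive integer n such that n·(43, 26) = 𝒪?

9

2P: tangent at (43, 26): λ = (3·43² + 27)/(2·26) ≡ 28/5. 5⁻¹ ≡ 19 (mod 47), so λ ≡ 28·19 ≡ 15.
  x = λ² - 43 - 43 = 225 - 86 ≡ 45; y = λ·(43 - 45) - 26 ≡ 38. → (45, 38)
3P: (45, 38) + (43, 26). λ = (26 - 38)/(43 - 45) ≡ 35/45 mod 47. 45⁻¹ ≡ 23 (mod 47), so λ ≡ 6.
  x = λ² - 45 - 43 = 36 - 88 ≡ 42; y = λ·(45 - 42) - 38 ≡ 27. → (42, 27)
4P: (42, 27) + (43, 26). λ = (26 - 27)/(43 - 42) ≡ 46/1 mod 47. 1⁻¹ ≡ 1 (mod 47) since 1·1 = 1 ≡ 1, so λ ≡ 46.
  x = λ² - 42 - 43 = 2116 - 85 ≡ 10; y = λ·(42 - 10) - 27 ≡ 35. → (10, 35)
5P: (10, 35) + (43, 26). λ = (26 - 35)/(43 - 10) ≡ 38/33 mod 47. 33⁻¹ ≡ 10 (mod 47) since 33·10 = 330 ≡ 1, so λ ≡ 4.
  x = λ² - 10 - 43 = 16 - 53 ≡ 10; y = λ·(10 - 10) - 35 ≡ 12. → (10, 12)
6P: (10, 12) + (43, 26). λ = (26 - 12)/(43 - 10) ≡ 14/33 mod 47. 33⁻¹ ≡ 10 (mod 47), so λ ≡ 46.
  x = λ² - 10 - 43 = 2116 - 53 ≡ 42; y = λ·(10 - 42) - 12 ≡ 20. → (42, 20)
7P: (42, 20) + (43, 26). λ = (26 - 20)/(43 - 42) ≡ 6/1 mod 47. 1⁻¹ ≡ 1 (mod 47), so λ ≡ 6.
  x = λ² - 42 - 43 = 36 - 85 ≡ 45; y = λ·(42 - 45) - 20 ≡ 9. → (45, 9)
8P: (45, 9) + (43, 26). λ = (26 - 9)/(43 - 45) ≡ 17/45 mod 47. 45⁻¹ ≡ 23 (mod 47), so λ ≡ 15.
  x = λ² - 45 - 43 = 225 - 88 ≡ 43; y = λ·(45 - 43) - 9 ≡ 21. → (43, 21)
9P: (43, 21) + (43, 26): same x and y₁ ≡ -y₂, so the sum is 𝒪.
9P = 𝒪, so the order is 9.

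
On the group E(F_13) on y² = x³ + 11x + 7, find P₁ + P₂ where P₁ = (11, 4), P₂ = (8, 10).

(11, 4) + (8, 10). λ = (10 - 4)/(8 - 11) ≡ 6/10 mod 13. 10⁻¹ ≡ 4 (mod 13), so λ ≡ 11.
  x = λ² - 11 - 8 = 121 - 19 ≡ 11; y = λ·(11 - 11) - 4 ≡ 9. → (11, 9)

(11, 9)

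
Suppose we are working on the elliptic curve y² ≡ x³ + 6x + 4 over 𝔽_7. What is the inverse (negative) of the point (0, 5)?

-(0, 5) = (0, -5 mod 7) = (0, 2).

(0, 2)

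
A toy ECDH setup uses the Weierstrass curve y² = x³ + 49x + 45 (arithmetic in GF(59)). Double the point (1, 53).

(43, 11)

tangent at (1, 53): λ = (3·1² + 49)/(2·53) ≡ 52/47. 47⁻¹ ≡ 54 (mod 59) since 47·54 = 2538 ≡ 1, so λ ≡ 52·54 ≡ 35.
  x = λ² - 1 - 1 = 1225 - 2 ≡ 43; y = λ·(1 - 43) - 53 ≡ 11. → (43, 11)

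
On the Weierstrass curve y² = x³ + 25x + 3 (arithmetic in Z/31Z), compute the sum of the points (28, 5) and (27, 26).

(28, 5) + (27, 26). λ = (26 - 5)/(27 - 28) ≡ 21/30 mod 31. 30⁻¹ ≡ 30 (mod 31), so λ ≡ 10.
  x = λ² - 28 - 27 = 100 - 55 ≡ 14; y = λ·(28 - 14) - 5 ≡ 11. → (14, 11)

(14, 11)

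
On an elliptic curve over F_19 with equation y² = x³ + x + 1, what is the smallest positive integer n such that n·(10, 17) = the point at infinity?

2P: tangent at (10, 17): λ = (3·10² + 1)/(2·17) ≡ 16/15. 15⁻¹ ≡ 14 (mod 19), so λ ≡ 16·14 ≡ 15.
  x = λ² - 10 - 10 = 225 - 20 ≡ 15; y = λ·(10 - 15) - 17 ≡ 3. → (15, 3)
3P: (15, 3) + (10, 17). λ = (17 - 3)/(10 - 15) ≡ 14/14 mod 19. 14⁻¹ ≡ 15 (mod 19) since 14·15 = 210 ≡ 1, so λ ≡ 1.
  x = λ² - 15 - 10 = 1 - 25 ≡ 14; y = λ·(15 - 14) - 3 ≡ 17. → (14, 17)
4P: (14, 17) + (10, 17). λ = (17 - 17)/(10 - 14) ≡ 0/15 mod 19. 15⁻¹ ≡ 14 (mod 19), so λ ≡ 0.
  x = λ² - 14 - 10 = 0 - 24 ≡ 14; y = λ·(14 - 14) - 17 ≡ 2. → (14, 2)
5P: (14, 2) + (10, 17). λ = (17 - 2)/(10 - 14) ≡ 15/15 mod 19. 15⁻¹ ≡ 14 (mod 19), so λ ≡ 1.
  x = λ² - 14 - 10 = 1 - 24 ≡ 15; y = λ·(14 - 15) - 2 ≡ 16. → (15, 16)
6P: (15, 16) + (10, 17). λ = (17 - 16)/(10 - 15) ≡ 1/14 mod 19. 14⁻¹ ≡ 15 (mod 19) since 14·15 = 210 ≡ 1, so λ ≡ 15.
  x = λ² - 15 - 10 = 225 - 25 ≡ 10; y = λ·(15 - 10) - 16 ≡ 2. → (10, 2)
7P: (10, 2) + (10, 17): same x and y₁ ≡ -y₂, so the sum is the point at infinity.
7P = the point at infinity, so the order is 7.

7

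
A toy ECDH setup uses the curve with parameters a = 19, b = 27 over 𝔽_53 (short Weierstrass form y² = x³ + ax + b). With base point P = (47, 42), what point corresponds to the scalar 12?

Double-and-add on 12 = (1100)₂. Start with P = (47, 42) for the leading 1-bit.
double: tangent at (47, 42): λ = (3·47² + 19)/(2·42) ≡ 21/31. 31⁻¹ ≡ 12 (mod 53), so λ ≡ 21·12 ≡ 40.
  x = λ² - 47 - 47 = 1600 - 94 ≡ 22; y = λ·(47 - 22) - 42 ≡ 4. → (22, 4)
add P: (22, 4) + (47, 42). λ = (42 - 4)/(47 - 22) ≡ 38/25 mod 53. 25⁻¹ ≡ 17 (mod 53) since 25·17 = 425 ≡ 1, so λ ≡ 10.
  x = λ² - 22 - 47 = 100 - 69 ≡ 31; y = λ·(22 - 31) - 4 ≡ 12. → (31, 12)
double: tangent at (31, 12): λ = (3·31² + 19)/(2·12) ≡ 40/24. 24⁻¹ ≡ 42 (mod 53) since 24·42 = 1008 ≡ 1, so λ ≡ 40·42 ≡ 37.
  x = λ² - 31 - 31 = 1369 - 62 ≡ 35; y = λ·(31 - 35) - 12 ≡ 52. → (35, 52)
double: tangent at (35, 52): λ = (3·35² + 19)/(2·52) ≡ 37/51. 51⁻¹ ≡ 26 (mod 53), so λ ≡ 37·26 ≡ 8.
  x = λ² - 35 - 35 = 64 - 70 ≡ 47; y = λ·(35 - 47) - 52 ≡ 11. → (47, 11)

(47, 11)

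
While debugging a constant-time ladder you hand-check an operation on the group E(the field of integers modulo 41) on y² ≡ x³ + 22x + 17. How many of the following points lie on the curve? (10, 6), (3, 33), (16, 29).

(10, 6): 6² ≡ 36, rhs ≡ 7 → off.
(3, 33): 33² ≡ 23, rhs ≡ 28 → off.
(16, 29): 29² ≡ 21, rhs ≡ 37 → off.

0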